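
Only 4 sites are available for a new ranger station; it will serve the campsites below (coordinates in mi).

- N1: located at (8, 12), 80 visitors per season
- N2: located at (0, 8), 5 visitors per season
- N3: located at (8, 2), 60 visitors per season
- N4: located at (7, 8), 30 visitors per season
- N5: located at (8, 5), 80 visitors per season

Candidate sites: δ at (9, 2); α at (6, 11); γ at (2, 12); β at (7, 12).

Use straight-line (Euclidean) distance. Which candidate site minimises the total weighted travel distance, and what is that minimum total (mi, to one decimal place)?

Total weighted distance at each candidate:
  δ (9, 2): total = 1360.8
  α (6, 11): total = 1366.4
  γ (2, 12): total = 2131.7
  β (7, 12): total = 1409.0
Minimum is at δ with total 1360.8 mi.

δ, total 1360.8 mi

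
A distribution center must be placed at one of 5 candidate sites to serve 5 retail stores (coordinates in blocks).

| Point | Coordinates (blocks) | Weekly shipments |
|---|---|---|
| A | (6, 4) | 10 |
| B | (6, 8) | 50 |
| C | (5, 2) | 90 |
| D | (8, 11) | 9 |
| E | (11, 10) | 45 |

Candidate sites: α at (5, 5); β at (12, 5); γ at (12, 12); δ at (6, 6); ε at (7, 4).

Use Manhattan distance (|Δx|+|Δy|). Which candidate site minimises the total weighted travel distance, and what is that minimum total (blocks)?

δ, total 1038 blocks

Total weighted distance at each candidate:
  α (5, 5): total = 1066
  β (12, 5): total = 1780
  γ (12, 12): total = 2350
  δ (6, 6): total = 1038
  ε (7, 4): total = 1142
Minimum is at δ with total 1038 blocks.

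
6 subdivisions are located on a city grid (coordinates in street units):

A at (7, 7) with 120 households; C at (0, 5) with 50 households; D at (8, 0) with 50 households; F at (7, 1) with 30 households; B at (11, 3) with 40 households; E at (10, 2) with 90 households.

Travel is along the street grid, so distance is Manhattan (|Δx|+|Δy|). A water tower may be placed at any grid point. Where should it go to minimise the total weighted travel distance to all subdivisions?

Manhattan distance separates: Σwᵢ(|x−xᵢ|+|y−yᵢ|) = Σwᵢ|x−xᵢ| + Σwᵢ|y−yᵢ|, so x and y are optimised independently as 1-D weighted medians.
Total weight W = 380; half = 190.
x-coordinate, sorted with cumulative weight:
  x=0 (C, w=50) cum 50
  x=7 (A, w=120) cum 170
  x=7 (F, w=30) cum 200  ← median
  x=8 (D, w=50) cum 250
  x=10 (E, w=90) cum 340
  x=11 (B, w=40) cum 380
⇒ x* = 7
y-coordinate, sorted with cumulative weight:
  y=0 (D, w=50) cum 50
  y=1 (F, w=30) cum 80
  y=2 (E, w=90) cum 170
  y=3 (B, w=40) cum 210  ← median
  y=5 (C, w=50) cum 260
  y=7 (A, w=120) cum 380
⇒ y* = 3

(7, 3)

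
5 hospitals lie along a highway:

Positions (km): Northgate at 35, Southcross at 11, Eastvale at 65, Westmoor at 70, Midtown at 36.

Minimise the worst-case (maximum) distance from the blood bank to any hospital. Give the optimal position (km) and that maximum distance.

location 40.5, max distance 29.5

The 1-center on a line is the midpoint of the two extreme points: leftmost at 11, rightmost at 70.
Optimal location = (11 + 70)/2 = 40.5; maximum distance = (70 − 11)/2 = 29.5.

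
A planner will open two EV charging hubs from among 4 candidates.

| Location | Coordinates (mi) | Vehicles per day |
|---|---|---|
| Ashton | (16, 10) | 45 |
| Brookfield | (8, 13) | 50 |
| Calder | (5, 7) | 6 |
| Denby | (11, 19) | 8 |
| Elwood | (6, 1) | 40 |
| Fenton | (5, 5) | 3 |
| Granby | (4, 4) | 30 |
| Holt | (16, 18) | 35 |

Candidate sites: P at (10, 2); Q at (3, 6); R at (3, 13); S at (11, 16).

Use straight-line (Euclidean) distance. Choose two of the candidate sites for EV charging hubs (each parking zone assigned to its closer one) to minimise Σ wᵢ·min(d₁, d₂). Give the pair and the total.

{Q, S}, total 1096.5

Evaluate every pair (each demand assigned to the nearer of the two):
  {Q, S}: total = 1096.5
  {P, S}: total = 1190.7
  {R, S}: total = 1605.2
  {P, R}: total = 1677.6
  {Q, R}: total = 1738.3
  {P, Q}: total = 1852.4
Best pair: {Q, S} with total 1096.5.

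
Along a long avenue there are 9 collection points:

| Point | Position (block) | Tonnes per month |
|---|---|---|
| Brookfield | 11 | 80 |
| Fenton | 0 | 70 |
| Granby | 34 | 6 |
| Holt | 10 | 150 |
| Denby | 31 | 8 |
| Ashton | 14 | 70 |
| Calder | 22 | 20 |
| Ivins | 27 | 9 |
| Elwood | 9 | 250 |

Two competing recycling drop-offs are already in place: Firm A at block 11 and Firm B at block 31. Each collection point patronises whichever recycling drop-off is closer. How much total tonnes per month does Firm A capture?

The indifferent point is the midpoint (11+31)/2 = 21; collection points left of it (closer to Firm A at 11) go to Firm A, those right go to Firm B.
  Fenton at 0 (w=70) → Firm A
  Elwood at 9 (w=250) → Firm A
  Holt at 10 (w=150) → Firm A
  Brookfield at 11 (w=80) → Firm A
  Ashton at 14 (w=70) → Firm A
  Calder at 22 (w=20) → Firm B
  Ivins at 27 (w=9) → Firm B
  Denby at 31 (w=8) → Firm B
  Granby at 34 (w=6) → Firm B
Firm A captures 620; Firm B captures 43.

620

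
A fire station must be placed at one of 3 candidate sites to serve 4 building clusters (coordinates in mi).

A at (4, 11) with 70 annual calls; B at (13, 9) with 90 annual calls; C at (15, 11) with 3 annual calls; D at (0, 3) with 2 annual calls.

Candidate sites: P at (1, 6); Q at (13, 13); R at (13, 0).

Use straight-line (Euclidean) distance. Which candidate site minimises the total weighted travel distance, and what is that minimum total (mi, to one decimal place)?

Total weighted distance at each candidate:
  P (1, 6): total = 1572.3
  Q (13, 13): total = 1046.7
  R (13, 0): total = 1865.1
Minimum is at Q with total 1046.7 mi.

Q, total 1046.7 mi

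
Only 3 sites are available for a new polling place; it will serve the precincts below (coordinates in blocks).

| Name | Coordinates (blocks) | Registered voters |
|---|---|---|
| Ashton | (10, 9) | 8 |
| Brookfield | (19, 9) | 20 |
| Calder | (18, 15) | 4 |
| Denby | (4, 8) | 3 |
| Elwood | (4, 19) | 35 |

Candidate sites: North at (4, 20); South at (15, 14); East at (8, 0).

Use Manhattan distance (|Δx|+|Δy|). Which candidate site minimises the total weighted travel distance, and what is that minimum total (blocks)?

Total weighted distance at each candidate:
  North (4, 20): total = 803
  South (15, 14): total = 887
  East (8, 0): total = 1429
Minimum is at North with total 803 blocks.

North, total 803 blocks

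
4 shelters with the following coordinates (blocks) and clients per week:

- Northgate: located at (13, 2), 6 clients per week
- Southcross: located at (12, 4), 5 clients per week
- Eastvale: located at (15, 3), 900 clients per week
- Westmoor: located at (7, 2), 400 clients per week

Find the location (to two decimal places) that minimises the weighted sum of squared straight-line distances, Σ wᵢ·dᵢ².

(12.54, 2.69)

The minimiser of Σwᵢ‖p−pᵢ‖² is the weighted centroid p* = (Σwᵢpᵢ)/(Σwᵢ).
Σwᵢ = 1311.
Σwᵢxᵢ = 6·13 + 5·12 + 900·15 + 400·7 = 16438.
Σwᵢyᵢ = 6·2 + 5·4 + 900·3 + 400·2 = 3532.
x* = 16438/1311 = 12.54, y* = 3532/1311 = 2.69.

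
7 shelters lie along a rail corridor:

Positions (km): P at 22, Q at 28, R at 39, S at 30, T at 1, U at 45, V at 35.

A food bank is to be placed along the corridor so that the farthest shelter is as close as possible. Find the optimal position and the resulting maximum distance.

The 1-center on a line is the midpoint of the two extreme points: leftmost at 1, rightmost at 45.
Optimal location = (1 + 45)/2 = 23; maximum distance = (45 − 1)/2 = 22.

location 23, max distance 22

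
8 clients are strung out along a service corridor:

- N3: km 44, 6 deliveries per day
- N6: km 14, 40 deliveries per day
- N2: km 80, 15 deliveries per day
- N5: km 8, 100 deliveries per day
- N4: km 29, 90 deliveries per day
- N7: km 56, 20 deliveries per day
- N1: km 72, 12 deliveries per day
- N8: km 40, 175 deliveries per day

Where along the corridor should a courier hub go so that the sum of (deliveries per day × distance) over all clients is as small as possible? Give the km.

For a sum of weighted absolute distances on a line, the optimum is the weighted median (not the mean). Total weight W = 458; half-weight = 229.
Sort by position and accumulate weight:
  km 8 (N5, w=100) → cum 100
  km 14 (N6, w=40) → cum 140
  km 29 (N4, w=90) → cum 230  ≥ 229 → median here
  km 40 (N8, w=175) → cum 405
  km 44 (N3, w=6) → cum 411
  km 56 (N7, w=20) → cum 431
  km 72 (N1, w=12) → cum 443
  km 80 (N2, w=15) → cum 458
Optimal location: km 29.

x = 29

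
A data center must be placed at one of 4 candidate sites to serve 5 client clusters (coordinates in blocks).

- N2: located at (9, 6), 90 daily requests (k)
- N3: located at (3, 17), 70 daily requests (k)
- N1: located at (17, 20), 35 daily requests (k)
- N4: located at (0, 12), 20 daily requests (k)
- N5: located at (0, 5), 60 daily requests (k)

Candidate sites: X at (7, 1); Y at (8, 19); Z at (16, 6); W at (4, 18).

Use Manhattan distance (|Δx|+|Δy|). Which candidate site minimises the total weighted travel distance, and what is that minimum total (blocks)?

W, total 3415 blocks

Total weighted distance at each candidate:
  X (7, 1): total = 4065
  Y (8, 19): total = 3720
  Z (16, 6): total = 4295
  W (4, 18): total = 3415
Minimum is at W with total 3415 blocks.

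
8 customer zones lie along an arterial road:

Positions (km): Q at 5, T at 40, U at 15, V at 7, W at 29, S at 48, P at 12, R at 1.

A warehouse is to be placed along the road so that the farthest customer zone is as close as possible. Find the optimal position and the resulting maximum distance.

The 1-center on a line is the midpoint of the two extreme points: leftmost at 1, rightmost at 48.
Optimal location = (1 + 48)/2 = 24.5; maximum distance = (48 − 1)/2 = 23.5.

location 24.5, max distance 23.5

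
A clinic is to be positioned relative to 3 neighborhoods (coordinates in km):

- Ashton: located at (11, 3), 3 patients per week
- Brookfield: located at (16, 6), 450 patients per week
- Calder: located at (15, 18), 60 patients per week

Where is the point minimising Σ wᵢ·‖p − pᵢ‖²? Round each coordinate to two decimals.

The minimiser of Σwᵢ‖p−pᵢ‖² is the weighted centroid p* = (Σwᵢpᵢ)/(Σwᵢ).
Σwᵢ = 513.
Σwᵢxᵢ = 3·11 + 450·16 + 60·15 = 8133.
Σwᵢyᵢ = 3·3 + 450·6 + 60·18 = 3789.
x* = 8133/513 = 15.85, y* = 3789/513 = 7.39.

(15.85, 7.39)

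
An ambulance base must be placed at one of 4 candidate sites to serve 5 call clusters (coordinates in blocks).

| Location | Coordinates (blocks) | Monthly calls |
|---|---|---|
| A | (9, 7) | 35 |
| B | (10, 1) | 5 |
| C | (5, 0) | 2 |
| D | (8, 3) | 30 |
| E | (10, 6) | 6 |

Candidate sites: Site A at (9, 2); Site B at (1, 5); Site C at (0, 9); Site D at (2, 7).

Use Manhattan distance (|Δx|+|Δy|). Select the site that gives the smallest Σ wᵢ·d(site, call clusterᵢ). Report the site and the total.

Site A, total 287 blocks

Total weighted distance at each candidate:
  Site A (9, 2): total = 287
  Site B (1, 5): total = 763
  Site C (0, 9): total = 1001
  Site D (2, 7): total = 689
Minimum is at Site A with total 287 blocks.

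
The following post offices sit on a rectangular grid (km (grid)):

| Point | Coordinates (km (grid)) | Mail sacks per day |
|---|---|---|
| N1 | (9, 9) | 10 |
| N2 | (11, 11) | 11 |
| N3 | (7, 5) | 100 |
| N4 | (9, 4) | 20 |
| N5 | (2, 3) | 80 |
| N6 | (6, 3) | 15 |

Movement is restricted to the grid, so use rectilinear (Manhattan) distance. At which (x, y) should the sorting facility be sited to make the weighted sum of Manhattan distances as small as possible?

(7, 5)

Manhattan distance separates: Σwᵢ(|x−xᵢ|+|y−yᵢ|) = Σwᵢ|x−xᵢ| + Σwᵢ|y−yᵢ|, so x and y are optimised independently as 1-D weighted medians.
Total weight W = 236; half = 118.
x-coordinate, sorted with cumulative weight:
  x=2 (N5, w=80) cum 80
  x=6 (N6, w=15) cum 95
  x=7 (N3, w=100) cum 195  ← median
  x=9 (N1, w=10) cum 205
  x=9 (N4, w=20) cum 225
  x=11 (N2, w=11) cum 236
⇒ x* = 7
y-coordinate, sorted with cumulative weight:
  y=3 (N5, w=80) cum 80
  y=3 (N6, w=15) cum 95
  y=4 (N4, w=20) cum 115
  y=5 (N3, w=100) cum 215  ← median
  y=9 (N1, w=10) cum 225
  y=11 (N2, w=11) cum 236
⇒ y* = 5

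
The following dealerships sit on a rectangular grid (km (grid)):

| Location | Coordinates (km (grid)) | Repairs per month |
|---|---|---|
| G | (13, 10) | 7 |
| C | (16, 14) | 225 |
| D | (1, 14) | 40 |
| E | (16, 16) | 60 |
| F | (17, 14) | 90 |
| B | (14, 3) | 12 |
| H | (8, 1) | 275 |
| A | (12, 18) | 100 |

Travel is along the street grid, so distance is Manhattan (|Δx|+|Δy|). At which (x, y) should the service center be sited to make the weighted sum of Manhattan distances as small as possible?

Manhattan distance separates: Σwᵢ(|x−xᵢ|+|y−yᵢ|) = Σwᵢ|x−xᵢ| + Σwᵢ|y−yᵢ|, so x and y are optimised independently as 1-D weighted medians.
Total weight W = 809; half = 404.5.
x-coordinate, sorted with cumulative weight:
  x=1 (D, w=40) cum 40
  x=8 (H, w=275) cum 315
  x=12 (A, w=100) cum 415  ← median
  x=13 (G, w=7) cum 422
  x=14 (B, w=12) cum 434
  x=16 (C, w=225) cum 659
  x=16 (E, w=60) cum 719
  x=17 (F, w=90) cum 809
⇒ x* = 12
y-coordinate, sorted with cumulative weight:
  y=1 (H, w=275) cum 275
  y=3 (B, w=12) cum 287
  y=10 (G, w=7) cum 294
  y=14 (C, w=225) cum 519  ← median
  y=14 (D, w=40) cum 559
  y=14 (F, w=90) cum 649
  y=16 (E, w=60) cum 709
  y=18 (A, w=100) cum 809
⇒ y* = 14

(12, 14)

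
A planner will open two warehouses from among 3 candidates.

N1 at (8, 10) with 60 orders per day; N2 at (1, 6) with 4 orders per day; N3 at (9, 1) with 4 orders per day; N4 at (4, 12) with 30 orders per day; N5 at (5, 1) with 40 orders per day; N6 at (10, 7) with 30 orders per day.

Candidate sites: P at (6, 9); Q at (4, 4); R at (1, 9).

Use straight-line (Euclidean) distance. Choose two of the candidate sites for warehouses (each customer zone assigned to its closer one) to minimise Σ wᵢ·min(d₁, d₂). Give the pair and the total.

Evaluate every pair (each demand assigned to the nearer of the two):
  {P, Q}: total = 540.7
  {P, R}: total = 745.2
  {Q, R}: total = 914.6
Best pair: {P, Q} with total 540.7.

{P, Q}, total 540.7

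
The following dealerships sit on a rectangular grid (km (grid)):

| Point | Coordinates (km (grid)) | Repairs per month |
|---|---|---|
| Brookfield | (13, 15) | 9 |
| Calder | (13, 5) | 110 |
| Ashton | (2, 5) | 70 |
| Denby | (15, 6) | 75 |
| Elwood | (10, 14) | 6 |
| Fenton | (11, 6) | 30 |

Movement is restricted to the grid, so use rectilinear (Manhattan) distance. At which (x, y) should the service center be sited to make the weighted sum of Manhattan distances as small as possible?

(13, 5)

Manhattan distance separates: Σwᵢ(|x−xᵢ|+|y−yᵢ|) = Σwᵢ|x−xᵢ| + Σwᵢ|y−yᵢ|, so x and y are optimised independently as 1-D weighted medians.
Total weight W = 300; half = 150.
x-coordinate, sorted with cumulative weight:
  x=2 (Ashton, w=70) cum 70
  x=10 (Elwood, w=6) cum 76
  x=11 (Fenton, w=30) cum 106
  x=13 (Brookfield, w=9) cum 115
  x=13 (Calder, w=110) cum 225  ← median
  x=15 (Denby, w=75) cum 300
⇒ x* = 13
y-coordinate, sorted with cumulative weight:
  y=5 (Calder, w=110) cum 110
  y=5 (Ashton, w=70) cum 180  ← median
  y=6 (Denby, w=75) cum 255
  y=6 (Fenton, w=30) cum 285
  y=14 (Elwood, w=6) cum 291
  y=15 (Brookfield, w=9) cum 300
⇒ y* = 5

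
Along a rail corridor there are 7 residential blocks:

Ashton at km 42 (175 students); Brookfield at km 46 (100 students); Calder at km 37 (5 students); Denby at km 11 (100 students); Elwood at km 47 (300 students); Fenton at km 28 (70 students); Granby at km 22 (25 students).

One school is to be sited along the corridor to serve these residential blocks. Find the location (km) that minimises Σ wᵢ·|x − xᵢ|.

For a sum of weighted absolute distances on a line, the optimum is the weighted median (not the mean). Total weight W = 775; half-weight = 387.5.
Sort by position and accumulate weight:
  km 11 (Denby, w=100) → cum 100
  km 22 (Granby, w=25) → cum 125
  km 28 (Fenton, w=70) → cum 195
  km 37 (Calder, w=5) → cum 200
  km 42 (Ashton, w=175) → cum 375
  km 46 (Brookfield, w=100) → cum 475  ≥ 387.5 → median here
  km 47 (Elwood, w=300) → cum 775
Optimal location: km 46.

x = 46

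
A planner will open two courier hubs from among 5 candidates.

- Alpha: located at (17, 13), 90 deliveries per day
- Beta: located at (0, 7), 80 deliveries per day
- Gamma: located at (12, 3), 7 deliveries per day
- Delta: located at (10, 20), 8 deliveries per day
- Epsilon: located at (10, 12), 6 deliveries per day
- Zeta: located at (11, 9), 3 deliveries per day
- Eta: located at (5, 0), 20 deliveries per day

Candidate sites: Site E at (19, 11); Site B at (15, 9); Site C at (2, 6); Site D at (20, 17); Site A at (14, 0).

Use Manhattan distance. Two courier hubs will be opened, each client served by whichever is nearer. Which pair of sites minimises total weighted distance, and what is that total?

{Site E, Site C}, total 1105

Evaluate every pair (each demand assigned to the nearer of the two):
  {Site E, Site C}: total = 1105
  {Site B, Site C}: total = 1211
  {Site C, Site D}: total = 1365
  {Site C, Site A}: total = 2191
  {Site B, Site A}: total = 2303
  {Site E, Site B}: total = 2351
  {Site E, Site A}: total = 2489
  {Site B, Site D}: total = 2507
  {Site D, Site A}: total = 2755
  {Site E, Site D}: total = 2999
Best pair: {Site E, Site C} with total 1105.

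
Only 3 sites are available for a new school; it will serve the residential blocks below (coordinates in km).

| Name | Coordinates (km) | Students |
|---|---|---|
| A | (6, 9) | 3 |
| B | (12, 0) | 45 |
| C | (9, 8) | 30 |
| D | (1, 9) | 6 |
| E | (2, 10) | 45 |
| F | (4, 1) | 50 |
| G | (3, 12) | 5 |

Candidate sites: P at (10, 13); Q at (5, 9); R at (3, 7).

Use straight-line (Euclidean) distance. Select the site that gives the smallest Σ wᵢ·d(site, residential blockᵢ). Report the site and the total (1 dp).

Total weighted distance at each candidate:
  P (10, 13): total = 1911.6
  Q (5, 9): total = 1227.2
  R (3, 7): total = 1194.8
Minimum is at R with total 1194.8 km.

R, total 1194.8 km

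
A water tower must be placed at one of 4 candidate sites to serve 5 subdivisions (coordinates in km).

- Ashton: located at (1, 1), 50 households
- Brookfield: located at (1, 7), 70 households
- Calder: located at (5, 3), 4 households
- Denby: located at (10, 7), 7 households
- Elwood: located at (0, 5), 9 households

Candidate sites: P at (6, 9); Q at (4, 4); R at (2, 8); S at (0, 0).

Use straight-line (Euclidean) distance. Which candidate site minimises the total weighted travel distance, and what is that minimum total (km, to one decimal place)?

Total weighted distance at each candidate:
  P (6, 9): total = 969.2
  Q (4, 4): total = 598.8
  R (2, 8): total = 564.8
  S (0, 0): total = 719.5
Minimum is at R with total 564.8 km.

R, total 564.8 km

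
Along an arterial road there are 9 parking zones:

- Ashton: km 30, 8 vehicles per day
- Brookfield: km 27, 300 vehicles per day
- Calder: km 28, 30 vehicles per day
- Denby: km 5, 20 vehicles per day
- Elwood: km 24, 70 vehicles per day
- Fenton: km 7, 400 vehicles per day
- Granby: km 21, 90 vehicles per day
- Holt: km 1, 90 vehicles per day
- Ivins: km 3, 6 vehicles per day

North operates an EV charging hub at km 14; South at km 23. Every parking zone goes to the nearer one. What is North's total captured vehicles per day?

The indifferent point is the midpoint (14+23)/2 = 18.5; parking zones left of it (closer to North at 14) go to North, those right go to South.
  Holt at 1 (w=90) → North
  Ivins at 3 (w=6) → North
  Denby at 5 (w=20) → North
  Fenton at 7 (w=400) → North
  Granby at 21 (w=90) → South
  Elwood at 24 (w=70) → South
  Brookfield at 27 (w=300) → South
  Calder at 28 (w=30) → South
  Ashton at 30 (w=8) → South
North captures 516; South captures 498.

516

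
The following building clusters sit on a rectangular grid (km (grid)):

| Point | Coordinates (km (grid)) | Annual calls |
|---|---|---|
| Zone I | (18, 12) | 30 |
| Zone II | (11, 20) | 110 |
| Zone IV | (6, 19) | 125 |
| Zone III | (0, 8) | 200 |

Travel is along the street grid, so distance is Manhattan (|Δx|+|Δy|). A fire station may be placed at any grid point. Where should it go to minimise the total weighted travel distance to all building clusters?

(6, 19)

Manhattan distance separates: Σwᵢ(|x−xᵢ|+|y−yᵢ|) = Σwᵢ|x−xᵢ| + Σwᵢ|y−yᵢ|, so x and y are optimised independently as 1-D weighted medians.
Total weight W = 465; half = 232.5.
x-coordinate, sorted with cumulative weight:
  x=0 (Zone III, w=200) cum 200
  x=6 (Zone IV, w=125) cum 325  ← median
  x=11 (Zone II, w=110) cum 435
  x=18 (Zone I, w=30) cum 465
⇒ x* = 6
y-coordinate, sorted with cumulative weight:
  y=8 (Zone III, w=200) cum 200
  y=12 (Zone I, w=30) cum 230
  y=19 (Zone IV, w=125) cum 355  ← median
  y=20 (Zone II, w=110) cum 465
⇒ y* = 19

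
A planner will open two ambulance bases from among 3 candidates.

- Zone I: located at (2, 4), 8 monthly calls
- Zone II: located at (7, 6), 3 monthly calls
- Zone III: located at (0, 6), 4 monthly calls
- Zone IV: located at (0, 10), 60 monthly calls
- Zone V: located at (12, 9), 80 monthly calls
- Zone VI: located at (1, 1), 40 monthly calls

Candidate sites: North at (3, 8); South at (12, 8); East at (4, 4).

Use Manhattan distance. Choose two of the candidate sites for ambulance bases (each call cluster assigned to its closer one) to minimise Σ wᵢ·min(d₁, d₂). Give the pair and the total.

{North, South}, total 818

Evaluate every pair (each demand assigned to the nearer of the two):
  {North, South}: total = 818
  {South, East}: total = 975
  {North, East}: total = 1391
Best pair: {North, South} with total 818.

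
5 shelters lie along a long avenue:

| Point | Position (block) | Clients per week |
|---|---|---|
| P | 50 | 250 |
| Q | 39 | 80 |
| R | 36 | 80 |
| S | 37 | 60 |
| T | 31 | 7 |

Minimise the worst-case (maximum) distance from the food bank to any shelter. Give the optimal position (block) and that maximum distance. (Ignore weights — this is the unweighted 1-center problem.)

The 1-center on a line is the midpoint of the two extreme points: leftmost at 31, rightmost at 50.
Optimal location = (31 + 50)/2 = 40.5; maximum distance = (50 − 31)/2 = 9.5.

location 40.5, max distance 9.5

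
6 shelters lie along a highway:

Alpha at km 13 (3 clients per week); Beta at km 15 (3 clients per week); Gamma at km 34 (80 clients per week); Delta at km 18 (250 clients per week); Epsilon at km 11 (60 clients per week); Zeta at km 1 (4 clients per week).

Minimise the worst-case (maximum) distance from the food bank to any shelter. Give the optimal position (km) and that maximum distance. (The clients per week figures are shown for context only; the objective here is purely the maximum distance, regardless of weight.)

The 1-center on a line is the midpoint of the two extreme points: leftmost at 1, rightmost at 34.
Optimal location = (1 + 34)/2 = 17.5; maximum distance = (34 − 1)/2 = 16.5.

location 17.5, max distance 16.5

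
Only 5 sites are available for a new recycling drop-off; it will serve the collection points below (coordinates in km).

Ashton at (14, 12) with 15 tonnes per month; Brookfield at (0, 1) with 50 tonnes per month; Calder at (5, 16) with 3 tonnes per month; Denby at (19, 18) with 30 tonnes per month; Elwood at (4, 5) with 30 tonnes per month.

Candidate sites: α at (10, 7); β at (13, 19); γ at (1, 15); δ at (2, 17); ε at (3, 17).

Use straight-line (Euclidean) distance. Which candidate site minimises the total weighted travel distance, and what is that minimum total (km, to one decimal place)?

Total weighted distance at each candidate:
  α (10, 7): total = 1326.1
  β (13, 19): total = 1923.7
  γ (1, 15): total = 1774.9
  δ (2, 17): total = 1886.6
  ε (3, 17): total = 1844.1
Minimum is at α with total 1326.1 km.

α, total 1326.1 km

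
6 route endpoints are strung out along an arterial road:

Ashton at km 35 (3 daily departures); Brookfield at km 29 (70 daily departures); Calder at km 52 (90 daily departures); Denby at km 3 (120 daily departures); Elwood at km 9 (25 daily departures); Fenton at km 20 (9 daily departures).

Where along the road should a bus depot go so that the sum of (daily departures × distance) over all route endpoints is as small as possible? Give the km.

x = 29

For a sum of weighted absolute distances on a line, the optimum is the weighted median (not the mean). Total weight W = 317; half-weight = 158.5.
Sort by position and accumulate weight:
  km 3 (Denby, w=120) → cum 120
  km 9 (Elwood, w=25) → cum 145
  km 20 (Fenton, w=9) → cum 154
  km 29 (Brookfield, w=70) → cum 224  ≥ 158.5 → median here
  km 35 (Ashton, w=3) → cum 227
  km 52 (Calder, w=90) → cum 317
Optimal location: km 29.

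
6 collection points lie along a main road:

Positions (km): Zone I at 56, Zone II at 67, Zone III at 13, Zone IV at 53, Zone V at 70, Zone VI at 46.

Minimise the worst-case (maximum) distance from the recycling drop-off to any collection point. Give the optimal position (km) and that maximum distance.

location 41.5, max distance 28.5

The 1-center on a line is the midpoint of the two extreme points: leftmost at 13, rightmost at 70.
Optimal location = (13 + 70)/2 = 41.5; maximum distance = (70 − 13)/2 = 28.5.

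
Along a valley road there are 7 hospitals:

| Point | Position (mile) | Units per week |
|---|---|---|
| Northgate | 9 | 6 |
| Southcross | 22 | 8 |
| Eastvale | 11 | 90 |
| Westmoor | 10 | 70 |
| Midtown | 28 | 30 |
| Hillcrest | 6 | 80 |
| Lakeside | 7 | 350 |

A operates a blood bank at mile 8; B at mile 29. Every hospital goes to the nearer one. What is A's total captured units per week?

The indifferent point is the midpoint (8+29)/2 = 18.5; hospitals left of it (closer to A at 8) go to A, those right go to B.
  Hillcrest at 6 (w=80) → A
  Lakeside at 7 (w=350) → A
  Northgate at 9 (w=6) → A
  Westmoor at 10 (w=70) → A
  Eastvale at 11 (w=90) → A
  Southcross at 22 (w=8) → B
  Midtown at 28 (w=30) → B
A captures 596; B captures 38.

596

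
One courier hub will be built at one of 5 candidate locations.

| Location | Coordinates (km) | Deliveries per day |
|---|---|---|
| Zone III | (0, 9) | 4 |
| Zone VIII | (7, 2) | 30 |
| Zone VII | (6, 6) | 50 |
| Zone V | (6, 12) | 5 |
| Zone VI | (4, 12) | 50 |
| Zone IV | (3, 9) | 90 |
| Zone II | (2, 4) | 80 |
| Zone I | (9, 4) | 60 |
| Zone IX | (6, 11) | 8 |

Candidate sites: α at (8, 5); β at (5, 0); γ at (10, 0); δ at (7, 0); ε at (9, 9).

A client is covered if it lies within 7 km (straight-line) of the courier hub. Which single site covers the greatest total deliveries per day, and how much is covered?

α, covering 318

Coverage radius r = 7 km; a point is covered iff (Δx)²+(Δy)² ≤ 7² = 49.
  α (8, 5): covers {Zone VIII, Zone VII, Zone IV, Zone II, Zone I, Zone IX} → 318
  β (5, 0): covers {Zone VIII, Zone VII, Zone II, Zone I} → 220
  γ (10, 0): covers {Zone VIII, Zone I} → 90
  δ (7, 0): covers {Zone VIII, Zone VII, Zone II, Zone I} → 220
  ε (9, 9): covers {Zone VII, Zone V, Zone VI, Zone IV, Zone I, Zone IX} → 263
Maximum coverage at α: 318 deliveries per day.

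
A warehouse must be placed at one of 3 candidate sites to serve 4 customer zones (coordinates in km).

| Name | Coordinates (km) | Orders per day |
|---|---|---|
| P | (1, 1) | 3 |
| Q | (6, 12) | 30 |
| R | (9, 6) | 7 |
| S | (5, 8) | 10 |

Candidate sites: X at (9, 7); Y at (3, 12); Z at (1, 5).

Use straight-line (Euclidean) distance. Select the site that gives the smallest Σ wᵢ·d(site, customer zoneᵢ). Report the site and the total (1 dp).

Total weighted distance at each candidate:
  X (9, 7): total = 253.2
  Y (3, 12): total = 227.7
  Z (1, 5): total = 376.5
Minimum is at Y with total 227.7 km.

Y, total 227.7 km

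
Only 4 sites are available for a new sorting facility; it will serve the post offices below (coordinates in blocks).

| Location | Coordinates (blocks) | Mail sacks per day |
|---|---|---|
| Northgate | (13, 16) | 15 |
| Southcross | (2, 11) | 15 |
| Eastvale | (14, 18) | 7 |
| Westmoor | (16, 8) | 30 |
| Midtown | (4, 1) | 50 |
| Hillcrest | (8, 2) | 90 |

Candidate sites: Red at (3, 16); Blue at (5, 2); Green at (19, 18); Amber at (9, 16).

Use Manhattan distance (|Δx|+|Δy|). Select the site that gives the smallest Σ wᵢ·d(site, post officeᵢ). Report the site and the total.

Blue, total 1565 blocks

Total weighted distance at each candidate:
  Red (3, 16): total = 3471
  Blue (5, 2): total = 1565
  Green (19, 18): total = 4935
  Amber (9, 16): total = 3089
Minimum is at Blue with total 1565 blocks.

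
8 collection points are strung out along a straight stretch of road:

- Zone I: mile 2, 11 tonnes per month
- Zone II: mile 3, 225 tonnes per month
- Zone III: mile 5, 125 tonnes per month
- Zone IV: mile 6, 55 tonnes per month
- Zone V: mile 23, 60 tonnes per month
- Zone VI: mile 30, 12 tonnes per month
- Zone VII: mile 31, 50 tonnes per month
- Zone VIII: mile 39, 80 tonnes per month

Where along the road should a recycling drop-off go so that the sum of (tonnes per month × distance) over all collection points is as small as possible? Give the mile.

x = 5

For a sum of weighted absolute distances on a line, the optimum is the weighted median (not the mean). Total weight W = 618; half-weight = 309.
Sort by position and accumulate weight:
  mile 2 (Zone I, w=11) → cum 11
  mile 3 (Zone II, w=225) → cum 236
  mile 5 (Zone III, w=125) → cum 361  ≥ 309 → median here
  mile 6 (Zone IV, w=55) → cum 416
  mile 23 (Zone V, w=60) → cum 476
  mile 30 (Zone VI, w=12) → cum 488
  mile 31 (Zone VII, w=50) → cum 538
  mile 39 (Zone VIII, w=80) → cum 618
Optimal location: mile 5.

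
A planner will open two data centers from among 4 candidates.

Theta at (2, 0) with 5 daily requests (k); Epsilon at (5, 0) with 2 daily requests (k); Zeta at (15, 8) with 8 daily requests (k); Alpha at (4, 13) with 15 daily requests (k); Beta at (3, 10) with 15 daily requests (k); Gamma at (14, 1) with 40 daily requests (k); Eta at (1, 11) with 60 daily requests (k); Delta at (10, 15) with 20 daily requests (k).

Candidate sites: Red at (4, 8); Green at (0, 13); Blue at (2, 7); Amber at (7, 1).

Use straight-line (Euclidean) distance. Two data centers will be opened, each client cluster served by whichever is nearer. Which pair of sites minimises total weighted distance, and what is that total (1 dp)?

Evaluate every pair (each demand assigned to the nearer of the two):
  {Green, Amber}: total = 856.8
  {Red, Amber}: total = 942.5
  {Blue, Amber}: total = 1011.0
  {Red, Green}: total = 1045.7
  {Green, Blue}: total = 1136.8
  {Red, Blue}: total = 1166.8
Best pair: {Green, Amber} with total 856.8.

{Green, Amber}, total 856.8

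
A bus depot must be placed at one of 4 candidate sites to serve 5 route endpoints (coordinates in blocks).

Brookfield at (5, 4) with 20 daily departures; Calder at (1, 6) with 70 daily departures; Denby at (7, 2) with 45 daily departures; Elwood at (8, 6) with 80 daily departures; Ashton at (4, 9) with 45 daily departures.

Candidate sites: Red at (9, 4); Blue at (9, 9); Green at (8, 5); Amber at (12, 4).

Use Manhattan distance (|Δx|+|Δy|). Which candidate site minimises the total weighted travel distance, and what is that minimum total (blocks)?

Total weighted distance at each candidate:
  Red (9, 4): total = 1650
  Blue (9, 9): total = 1900
  Green (8, 5): total = 1260
  Amber (12, 4): total = 2430
Minimum is at Green with total 1260 blocks.

Green, total 1260 blocks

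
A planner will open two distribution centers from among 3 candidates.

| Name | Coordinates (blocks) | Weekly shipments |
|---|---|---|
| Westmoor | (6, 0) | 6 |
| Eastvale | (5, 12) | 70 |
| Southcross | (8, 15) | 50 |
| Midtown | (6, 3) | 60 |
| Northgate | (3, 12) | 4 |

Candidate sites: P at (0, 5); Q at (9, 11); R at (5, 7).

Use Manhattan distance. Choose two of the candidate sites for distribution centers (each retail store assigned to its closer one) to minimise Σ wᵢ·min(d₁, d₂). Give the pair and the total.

Evaluate every pair (each demand assigned to the nearer of the two):
  {Q, R}: total = 976
  {P, Q}: total = 1174
  {P, R}: total = 1276
Best pair: {Q, R} with total 976.

{Q, R}, total 976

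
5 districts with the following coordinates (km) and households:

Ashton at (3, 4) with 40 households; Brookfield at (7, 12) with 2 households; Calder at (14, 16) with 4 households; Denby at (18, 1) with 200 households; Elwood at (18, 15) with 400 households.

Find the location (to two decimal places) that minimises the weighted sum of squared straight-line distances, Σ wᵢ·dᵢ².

(17.01, 9.98)

The minimiser of Σwᵢ‖p−pᵢ‖² is the weighted centroid p* = (Σwᵢpᵢ)/(Σwᵢ).
Σwᵢ = 646.
Σwᵢxᵢ = 40·3 + 2·7 + 4·14 + 200·18 + 400·18 = 10990.
Σwᵢyᵢ = 40·4 + 2·12 + 4·16 + 200·1 + 400·15 = 6448.
x* = 10990/646 = 17.01, y* = 6448/646 = 9.98.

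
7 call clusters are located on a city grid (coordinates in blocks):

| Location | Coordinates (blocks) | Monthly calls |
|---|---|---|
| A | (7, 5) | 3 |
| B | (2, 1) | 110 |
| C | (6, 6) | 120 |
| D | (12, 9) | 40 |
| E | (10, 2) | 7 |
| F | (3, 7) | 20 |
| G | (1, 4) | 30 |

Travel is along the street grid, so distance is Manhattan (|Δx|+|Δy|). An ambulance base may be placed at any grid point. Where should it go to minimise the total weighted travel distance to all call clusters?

(6, 6)

Manhattan distance separates: Σwᵢ(|x−xᵢ|+|y−yᵢ|) = Σwᵢ|x−xᵢ| + Σwᵢ|y−yᵢ|, so x and y are optimised independently as 1-D weighted medians.
Total weight W = 330; half = 165.
x-coordinate, sorted with cumulative weight:
  x=1 (G, w=30) cum 30
  x=2 (B, w=110) cum 140
  x=3 (F, w=20) cum 160
  x=6 (C, w=120) cum 280  ← median
  x=7 (A, w=3) cum 283
  x=10 (E, w=7) cum 290
  x=12 (D, w=40) cum 330
⇒ x* = 6
y-coordinate, sorted with cumulative weight:
  y=1 (B, w=110) cum 110
  y=2 (E, w=7) cum 117
  y=4 (G, w=30) cum 147
  y=5 (A, w=3) cum 150
  y=6 (C, w=120) cum 270  ← median
  y=7 (F, w=20) cum 290
  y=9 (D, w=40) cum 330
⇒ y* = 6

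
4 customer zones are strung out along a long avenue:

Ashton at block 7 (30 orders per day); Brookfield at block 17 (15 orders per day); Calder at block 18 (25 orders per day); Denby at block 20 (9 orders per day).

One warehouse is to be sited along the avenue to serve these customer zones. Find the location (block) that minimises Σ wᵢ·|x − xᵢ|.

x = 17

For a sum of weighted absolute distances on a line, the optimum is the weighted median (not the mean). Total weight W = 79; half-weight = 39.5.
Sort by position and accumulate weight:
  block 7 (Ashton, w=30) → cum 30
  block 17 (Brookfield, w=15) → cum 45  ≥ 39.5 → median here
  block 18 (Calder, w=25) → cum 70
  block 20 (Denby, w=9) → cum 79
Optimal location: block 17.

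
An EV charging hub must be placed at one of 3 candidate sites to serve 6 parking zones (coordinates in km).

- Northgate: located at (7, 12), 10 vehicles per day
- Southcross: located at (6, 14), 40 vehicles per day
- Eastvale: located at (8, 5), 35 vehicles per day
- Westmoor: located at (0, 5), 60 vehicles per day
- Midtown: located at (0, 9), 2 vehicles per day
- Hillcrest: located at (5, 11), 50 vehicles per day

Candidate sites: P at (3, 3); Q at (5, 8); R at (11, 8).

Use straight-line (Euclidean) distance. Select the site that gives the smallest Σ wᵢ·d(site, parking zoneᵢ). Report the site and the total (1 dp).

Q, total 946.6 km

Total weighted distance at each candidate:
  P (3, 3): total = 1385.1
  Q (5, 8): total = 946.6
  R (11, 8): total = 1559.1
Minimum is at Q with total 946.6 km.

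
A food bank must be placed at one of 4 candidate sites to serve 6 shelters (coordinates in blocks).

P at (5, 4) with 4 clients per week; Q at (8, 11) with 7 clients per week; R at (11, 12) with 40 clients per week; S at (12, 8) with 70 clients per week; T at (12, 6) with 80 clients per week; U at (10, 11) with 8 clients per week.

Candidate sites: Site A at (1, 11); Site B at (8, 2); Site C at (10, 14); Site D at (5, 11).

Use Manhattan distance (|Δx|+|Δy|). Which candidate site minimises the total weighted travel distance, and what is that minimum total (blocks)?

Total weighted distance at each candidate:
  Site A (1, 11): total = 2865
  Site B (8, 2): total = 2031
  Site C (10, 14): total = 1599
  Site D (5, 11): total = 2029
Minimum is at Site C with total 1599 blocks.

Site C, total 1599 blocks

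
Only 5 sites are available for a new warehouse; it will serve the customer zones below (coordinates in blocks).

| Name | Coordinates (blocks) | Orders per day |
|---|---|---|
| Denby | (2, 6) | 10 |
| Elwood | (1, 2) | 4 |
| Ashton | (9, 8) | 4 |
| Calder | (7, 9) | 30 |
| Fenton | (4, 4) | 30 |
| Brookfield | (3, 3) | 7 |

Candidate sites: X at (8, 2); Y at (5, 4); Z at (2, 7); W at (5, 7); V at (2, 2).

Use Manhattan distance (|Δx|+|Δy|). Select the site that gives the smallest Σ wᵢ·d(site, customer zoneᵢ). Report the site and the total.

Total weighted distance at each candidate:
  X (8, 2): total = 618
  Y (5, 4): total = 367
  Z (2, 7): total = 461
  W (5, 7): total = 378
  V (2, 2): total = 590
Minimum is at Y with total 367 blocks.

Y, total 367 blocks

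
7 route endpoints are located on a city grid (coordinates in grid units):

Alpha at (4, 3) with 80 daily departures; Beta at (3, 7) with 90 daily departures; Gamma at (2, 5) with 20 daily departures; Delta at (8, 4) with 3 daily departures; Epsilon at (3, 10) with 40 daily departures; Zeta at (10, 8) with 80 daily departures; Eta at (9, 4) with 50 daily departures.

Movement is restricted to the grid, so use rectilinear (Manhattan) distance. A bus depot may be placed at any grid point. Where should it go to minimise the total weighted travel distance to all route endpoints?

Manhattan distance separates: Σwᵢ(|x−xᵢ|+|y−yᵢ|) = Σwᵢ|x−xᵢ| + Σwᵢ|y−yᵢ|, so x and y are optimised independently as 1-D weighted medians.
Total weight W = 363; half = 181.5.
x-coordinate, sorted with cumulative weight:
  x=2 (Gamma, w=20) cum 20
  x=3 (Beta, w=90) cum 110
  x=3 (Epsilon, w=40) cum 150
  x=4 (Alpha, w=80) cum 230  ← median
  x=8 (Delta, w=3) cum 233
  x=9 (Eta, w=50) cum 283
  x=10 (Zeta, w=80) cum 363
⇒ x* = 4
y-coordinate, sorted with cumulative weight:
  y=3 (Alpha, w=80) cum 80
  y=4 (Delta, w=3) cum 83
  y=4 (Eta, w=50) cum 133
  y=5 (Gamma, w=20) cum 153
  y=7 (Beta, w=90) cum 243  ← median
  y=8 (Zeta, w=80) cum 323
  y=10 (Epsilon, w=40) cum 363
⇒ y* = 7

(4, 7)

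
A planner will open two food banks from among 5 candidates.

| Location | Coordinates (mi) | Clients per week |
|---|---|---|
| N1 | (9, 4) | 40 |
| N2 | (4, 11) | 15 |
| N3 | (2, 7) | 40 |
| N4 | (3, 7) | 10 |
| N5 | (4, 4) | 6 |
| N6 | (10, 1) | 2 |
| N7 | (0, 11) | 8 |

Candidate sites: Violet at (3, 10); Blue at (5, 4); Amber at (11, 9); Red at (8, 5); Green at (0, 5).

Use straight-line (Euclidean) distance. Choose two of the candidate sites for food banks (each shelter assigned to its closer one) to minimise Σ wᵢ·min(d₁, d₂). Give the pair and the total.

{Violet, Red}, total 293.3

Evaluate every pair (each demand assigned to the nearer of the two):
  {Violet, Red}: total = 293.3
  {Violet, Blue}: total = 380.7
  {Red, Green}: total = 395.6
  {Blue, Red}: total = 452.2
  {Violet, Amber}: total = 471.0
  {Blue, Green}: total = 480.9
  {Blue, Amber}: total = 558.3
  {Amber, Green}: total = 561.6
  {Violet, Green}: total = 575.3
  {Amber, Red}: total = 585.3
Best pair: {Violet, Red} with total 293.3.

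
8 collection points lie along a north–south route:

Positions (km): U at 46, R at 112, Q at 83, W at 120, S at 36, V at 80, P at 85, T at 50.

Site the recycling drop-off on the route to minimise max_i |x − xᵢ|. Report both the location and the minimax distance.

location 78, max distance 42

The 1-center on a line is the midpoint of the two extreme points: leftmost at 36, rightmost at 120.
Optimal location = (36 + 120)/2 = 78; maximum distance = (120 − 36)/2 = 42.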